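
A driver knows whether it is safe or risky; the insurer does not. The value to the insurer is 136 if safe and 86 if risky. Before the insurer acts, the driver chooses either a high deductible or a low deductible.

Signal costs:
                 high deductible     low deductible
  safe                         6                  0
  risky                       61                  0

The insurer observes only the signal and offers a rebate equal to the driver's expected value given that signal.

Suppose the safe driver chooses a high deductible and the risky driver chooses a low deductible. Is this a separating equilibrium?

Yes

If types separate, high deductible earns payment 136 and low deductible earns 86.
Safe: high deductible gives 136 − 6 = 130; low deductible gives 86 − 0 = 86. No deviation. ✓
Risky: low deductible gives 86 − 0 = 86; high deductible gives 136 − 61 = 75. No deviation. ✓
Neither type gains from mimicking the other.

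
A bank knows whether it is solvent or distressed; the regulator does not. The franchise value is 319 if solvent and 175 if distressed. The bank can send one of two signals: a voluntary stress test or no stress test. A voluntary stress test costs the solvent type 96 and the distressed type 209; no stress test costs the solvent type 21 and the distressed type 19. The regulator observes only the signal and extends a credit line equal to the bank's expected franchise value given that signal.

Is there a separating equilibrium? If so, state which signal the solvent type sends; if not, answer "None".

stress test

Try solvent → stress test, distressed → no stress test:
  If types separate, stress test earns payment 319 and no stress test earns 175.
  Solvent: stress test gives 319 − 96 = 223; no stress test gives 175 − 21 = 154. No deviation. ✓
  Distressed: no stress test gives 175 − 19 = 156; stress test gives 319 − 209 = 110. No deviation. ✓
Both hold — the solvent type sends stress test.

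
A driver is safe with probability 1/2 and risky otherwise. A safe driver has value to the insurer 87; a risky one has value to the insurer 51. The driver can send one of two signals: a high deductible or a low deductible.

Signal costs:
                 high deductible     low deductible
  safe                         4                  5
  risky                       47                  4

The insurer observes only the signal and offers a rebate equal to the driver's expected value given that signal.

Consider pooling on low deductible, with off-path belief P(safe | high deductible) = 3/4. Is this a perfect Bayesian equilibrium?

No

On the equilibrium path (low deductible) the insurer holds the prior 1/2 and pays 1/2·87 + 1/2·51 = 69. Off-path (high deductible) belief 3/4 gives 3/4·87 + 1/4·51 = 78.
Safe: low deductible gives 69 − 5 = 64; high deductible gives 78 − 4 = 74. Deviates. ✗
Risky: low deductible gives 69 − 4 = 65; high deductible gives 78 − 47 = 31. Stays. ✓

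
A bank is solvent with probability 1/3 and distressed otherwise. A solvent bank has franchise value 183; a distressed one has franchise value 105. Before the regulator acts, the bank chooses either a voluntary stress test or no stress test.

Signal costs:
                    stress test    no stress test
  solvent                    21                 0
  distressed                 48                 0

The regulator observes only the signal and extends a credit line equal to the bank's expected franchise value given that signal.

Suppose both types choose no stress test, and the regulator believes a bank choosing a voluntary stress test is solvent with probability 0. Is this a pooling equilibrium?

Yes

At the pooled signal (no stress test) the regulator holds the prior 1/3 and pays 1/3·183 + 2/3·105 = 131. Off-path (stress test) belief 0 gives 0·183 + 1·105 = 105.
Solvent: no stress test gives 131 − 0 = 131; stress test gives 105 − 21 = 84. Stays. ✓
Distressed: no stress test gives 131 − 0 = 131; stress test gives 105 − 48 = 57. Stays. ✓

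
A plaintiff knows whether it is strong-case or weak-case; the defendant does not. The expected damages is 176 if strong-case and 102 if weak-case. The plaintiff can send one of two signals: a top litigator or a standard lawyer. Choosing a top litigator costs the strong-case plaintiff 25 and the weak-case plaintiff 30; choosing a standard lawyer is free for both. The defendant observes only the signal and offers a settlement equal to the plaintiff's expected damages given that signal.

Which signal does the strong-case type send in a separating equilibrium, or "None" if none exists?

Try strong-case → top litigator, weak-case → standard lawyer:
  Under separation the defendant infers type exactly: top litigator → strong-case (pays 176), standard lawyer → weak-case (pays 102).
  Strong-case: top litigator gives 176 − 25 = 151; standard lawyer gives 102 − 0 = 102. No deviation. ✓
  Weak-case: standard lawyer gives 102 − 0 = 102; top litigator gives 176 − 30 = 146. Would deviate. ✗
Try strong-case → standard lawyer, weak-case → top litigator:
  Under separation the defendant infers type exactly: standard lawyer → strong-case (pays 176), top litigator → weak-case (pays 102).
  Strong-case: standard lawyer gives 176 − 0 = 176; top litigator gives 102 − 25 = 77. No deviation. ✓
  Weak-case: top litigator gives 102 − 30 = 72; standard lawyer gives 176 − 0 = 176. Would deviate. ✗
Neither assignment is incentive-compatible.

None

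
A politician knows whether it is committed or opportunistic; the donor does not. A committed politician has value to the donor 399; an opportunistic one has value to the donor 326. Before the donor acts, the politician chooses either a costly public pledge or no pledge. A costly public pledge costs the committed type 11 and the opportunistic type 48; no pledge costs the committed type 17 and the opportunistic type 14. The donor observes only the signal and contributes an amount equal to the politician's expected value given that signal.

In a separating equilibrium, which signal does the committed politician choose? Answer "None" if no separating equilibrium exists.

None

Try committed → pledge, opportunistic → no pledge:
  If types separate, pledge earns payment 399 and no pledge earns 326.
  Committed: pledge gives 399 − 11 = 388; no pledge gives 326 − 17 = 309. No deviation. ✓
  Opportunistic: no pledge gives 326 − 14 = 312; pledge gives 399 − 48 = 351. Would deviate. ✗
Try committed → no pledge, opportunistic → pledge:
  If types separate, no pledge earns payment 399 and pledge earns 326.
  Committed: no pledge gives 399 − 17 = 382; pledge gives 326 − 11 = 315. No deviation. ✓
  Opportunistic: pledge gives 326 − 48 = 278; no pledge gives 399 − 14 = 385. Would deviate. ✗
Neither assignment is incentive-compatible.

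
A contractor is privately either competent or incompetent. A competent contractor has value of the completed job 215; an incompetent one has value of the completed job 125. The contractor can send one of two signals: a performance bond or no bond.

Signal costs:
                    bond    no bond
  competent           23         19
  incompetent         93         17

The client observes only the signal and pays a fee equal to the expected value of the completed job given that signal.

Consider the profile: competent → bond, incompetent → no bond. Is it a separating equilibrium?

Under separation the client infers type exactly: bond → competent (pays 215), no bond → incompetent (pays 125).
Competent: bond gives 215 − 23 = 192; no bond gives 125 − 19 = 106. No deviation. ✓
Incompetent: no bond gives 125 − 17 = 108; bond gives 215 − 93 = 122. Would deviate. ✗

No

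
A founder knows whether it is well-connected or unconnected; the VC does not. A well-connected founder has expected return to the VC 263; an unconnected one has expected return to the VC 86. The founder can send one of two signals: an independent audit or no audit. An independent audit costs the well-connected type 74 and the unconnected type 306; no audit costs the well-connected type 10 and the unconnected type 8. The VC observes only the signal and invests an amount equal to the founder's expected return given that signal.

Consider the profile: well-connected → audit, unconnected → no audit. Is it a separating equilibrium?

If types separate, audit earns payment 263 and no audit earns 86.
Well-connected: audit gives 263 − 74 = 189; no audit gives 86 − 10 = 76. No deviation. ✓
Unconnected: no audit gives 86 − 8 = 78; audit gives 263 − 306 = -43. No deviation. ✓
Both incentive constraints hold.

Yes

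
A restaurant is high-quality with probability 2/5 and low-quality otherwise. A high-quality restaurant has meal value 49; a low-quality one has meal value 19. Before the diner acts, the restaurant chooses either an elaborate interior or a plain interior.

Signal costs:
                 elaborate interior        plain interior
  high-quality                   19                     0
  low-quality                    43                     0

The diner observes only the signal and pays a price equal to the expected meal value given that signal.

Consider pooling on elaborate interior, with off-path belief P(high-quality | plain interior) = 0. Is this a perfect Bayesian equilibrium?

At the pooled signal (elaborate interior) the diner holds the prior 2/5 and pays 2/5·49 + 3/5·19 = 31. Off-path (plain interior) belief 0 gives 0·49 + 1·19 = 19.
High-quality: elaborate interior gives 31 − 19 = 12; plain interior gives 19 − 0 = 19. Deviates. ✗
Low-quality: elaborate interior gives 31 − 43 = -12; plain interior gives 19 − 0 = 19. Deviates. ✗

No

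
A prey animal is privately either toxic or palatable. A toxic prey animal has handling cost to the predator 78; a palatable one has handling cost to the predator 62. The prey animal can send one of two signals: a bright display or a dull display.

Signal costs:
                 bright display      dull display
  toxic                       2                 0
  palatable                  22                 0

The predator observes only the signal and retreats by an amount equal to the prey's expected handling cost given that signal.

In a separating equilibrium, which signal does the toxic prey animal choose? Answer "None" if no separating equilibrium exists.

Try toxic → bright display, palatable → dull display:
  If types separate, bright display earns payment 78 and dull display earns 62.
  Toxic: bright display gives 78 − 2 = 76; dull display gives 62 − 0 = 62. No deviation. ✓
  Palatable: dull display gives 62 − 0 = 62; bright display gives 78 − 22 = 56. No deviation. ✓
Both hold — the toxic type sends bright display.

bright display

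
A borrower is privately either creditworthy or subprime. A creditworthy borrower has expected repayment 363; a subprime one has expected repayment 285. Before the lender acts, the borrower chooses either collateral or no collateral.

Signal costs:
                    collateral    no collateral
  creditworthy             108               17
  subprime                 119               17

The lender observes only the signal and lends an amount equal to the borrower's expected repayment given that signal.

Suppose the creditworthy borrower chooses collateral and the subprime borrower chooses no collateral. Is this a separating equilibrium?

Under separation the lender infers type exactly: collateral → creditworthy (pays 363), no collateral → subprime (pays 285).
Creditworthy: collateral gives 363 − 108 = 255; no collateral gives 285 − 17 = 268. Would deviate. ✗
Subprime: no collateral gives 285 − 17 = 268; collateral gives 363 − 119 = 244. No deviation. ✓

No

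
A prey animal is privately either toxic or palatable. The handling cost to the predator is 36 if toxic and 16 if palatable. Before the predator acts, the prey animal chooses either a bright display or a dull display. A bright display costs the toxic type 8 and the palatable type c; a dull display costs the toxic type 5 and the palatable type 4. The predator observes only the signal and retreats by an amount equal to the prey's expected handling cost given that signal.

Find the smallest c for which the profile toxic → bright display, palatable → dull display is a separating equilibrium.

24

Under separation: bright display → toxic (pays 36); dull display → palatable (pays 16).
Toxic: 36 − 8 = 28 ≥ 16 − 5 = 11. Holds regardless of c. ✓
Palatable: 16 − 4 ≥ 36 − c, so c ≥ 36 − 12 = 24.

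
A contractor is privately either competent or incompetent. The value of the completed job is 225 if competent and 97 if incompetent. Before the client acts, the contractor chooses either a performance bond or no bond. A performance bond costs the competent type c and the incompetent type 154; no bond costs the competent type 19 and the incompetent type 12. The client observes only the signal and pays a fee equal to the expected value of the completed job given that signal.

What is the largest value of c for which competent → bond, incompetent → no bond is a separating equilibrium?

147

Under separation: bond → competent (pays 225); no bond → incompetent (pays 97).
Incompetent: 97 − 12 = 85 ≥ 225 − 154 = 71. Holds regardless of c. ✓
Competent: 225 − c ≥ 97 − 19, so c ≤ 225 − 78 = 147.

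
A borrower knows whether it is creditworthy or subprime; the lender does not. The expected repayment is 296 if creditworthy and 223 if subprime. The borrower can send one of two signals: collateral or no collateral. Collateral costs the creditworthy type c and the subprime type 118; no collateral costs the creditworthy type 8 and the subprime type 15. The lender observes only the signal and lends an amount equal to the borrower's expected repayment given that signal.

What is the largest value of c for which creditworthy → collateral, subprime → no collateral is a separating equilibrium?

81

Under separation: collateral → creditworthy (pays 296); no collateral → subprime (pays 223).
Subprime: 223 − 15 = 208 ≥ 296 − 118 = 178. Holds regardless of c. ✓
Creditworthy: 296 − c ≥ 223 − 8, so c ≤ 296 − 215 = 81.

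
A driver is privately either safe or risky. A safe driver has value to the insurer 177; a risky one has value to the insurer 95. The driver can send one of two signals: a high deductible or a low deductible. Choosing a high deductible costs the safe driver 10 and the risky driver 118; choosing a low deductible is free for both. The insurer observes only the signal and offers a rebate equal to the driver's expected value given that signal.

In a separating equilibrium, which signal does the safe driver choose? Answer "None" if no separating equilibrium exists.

high deductible

Try safe → high deductible, risky → low deductible:
  Under separation the insurer infers type exactly: high deductible → safe (pays 177), low deductible → risky (pays 95).
  Safe: high deductible gives 177 − 10 = 167; low deductible gives 95 − 0 = 95. No deviation. ✓
  Risky: low deductible gives 95 − 0 = 95; high deductible gives 177 − 118 = 59. No deviation. ✓
Both hold — the safe type sends high deductible.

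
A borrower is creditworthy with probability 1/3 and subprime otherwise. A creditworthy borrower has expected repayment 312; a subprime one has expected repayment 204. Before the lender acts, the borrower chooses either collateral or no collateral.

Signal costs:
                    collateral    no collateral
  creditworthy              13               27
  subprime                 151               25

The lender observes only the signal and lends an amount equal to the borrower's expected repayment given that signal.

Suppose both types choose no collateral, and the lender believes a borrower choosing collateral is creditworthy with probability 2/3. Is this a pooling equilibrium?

No

On the equilibrium path (no collateral) the lender holds the prior 1/3 and pays 1/3·312 + 2/3·204 = 240. Off-path (collateral) belief 2/3 gives 2/3·312 + 1/3·204 = 276.
Creditworthy: no collateral gives 240 − 27 = 213; collateral gives 276 − 13 = 263. Deviates. ✗
Subprime: no collateral gives 240 − 25 = 215; collateral gives 276 − 151 = 125. Stays. ✓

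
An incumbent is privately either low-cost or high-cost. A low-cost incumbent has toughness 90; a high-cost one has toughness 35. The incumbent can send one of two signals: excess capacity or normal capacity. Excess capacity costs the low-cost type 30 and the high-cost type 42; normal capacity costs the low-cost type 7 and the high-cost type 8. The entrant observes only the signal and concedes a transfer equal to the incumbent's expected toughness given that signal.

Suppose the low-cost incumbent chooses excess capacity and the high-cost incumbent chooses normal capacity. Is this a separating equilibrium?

No

Under separation the entrant infers type exactly: excess capacity → low-cost (pays 90), normal capacity → high-cost (pays 35).
Low-cost: excess capacity gives 90 − 30 = 60; normal capacity gives 35 − 7 = 28. No deviation. ✓
High-cost: normal capacity gives 35 − 8 = 27; excess capacity gives 90 − 42 = 48. Would deviate. ✗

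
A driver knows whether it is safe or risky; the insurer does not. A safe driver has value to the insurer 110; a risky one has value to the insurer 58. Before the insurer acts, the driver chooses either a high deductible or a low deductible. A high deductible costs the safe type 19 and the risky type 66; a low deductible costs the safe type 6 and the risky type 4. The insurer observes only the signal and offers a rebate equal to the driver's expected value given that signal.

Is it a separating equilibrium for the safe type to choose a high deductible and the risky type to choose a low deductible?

Yes

If types separate, high deductible earns payment 110 and low deductible earns 58.
Safe: high deductible gives 110 − 19 = 91; low deductible gives 58 − 6 = 52. No deviation. ✓
Risky: low deductible gives 58 − 4 = 54; high deductible gives 110 − 66 = 44. No deviation. ✓
Neither type gains from mimicking the other.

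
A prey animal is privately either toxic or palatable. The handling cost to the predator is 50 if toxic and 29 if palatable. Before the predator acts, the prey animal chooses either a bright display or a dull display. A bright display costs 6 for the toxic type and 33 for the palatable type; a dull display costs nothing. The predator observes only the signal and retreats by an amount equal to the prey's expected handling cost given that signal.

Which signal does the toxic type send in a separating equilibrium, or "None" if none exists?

Try toxic → bright display, palatable → dull display:
  Under separation the predator infers type exactly: bright display → toxic (pays 50), dull display → palatable (pays 29).
  Toxic: bright display gives 50 − 6 = 44; dull display gives 29 − 0 = 29. No deviation. ✓
  Palatable: dull display gives 29 − 0 = 29; bright display gives 50 − 33 = 17. No deviation. ✓
Both hold — the toxic type sends bright display.

bright display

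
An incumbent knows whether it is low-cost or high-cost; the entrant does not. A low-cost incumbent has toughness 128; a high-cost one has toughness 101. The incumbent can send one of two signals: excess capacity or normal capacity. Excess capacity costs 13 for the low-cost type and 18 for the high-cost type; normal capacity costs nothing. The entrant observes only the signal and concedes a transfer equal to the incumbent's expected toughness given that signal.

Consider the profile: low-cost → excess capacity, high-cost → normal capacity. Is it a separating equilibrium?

No

If types separate, excess capacity earns payment 128 and normal capacity earns 101.
Low-cost: excess capacity gives 128 − 13 = 115; normal capacity gives 101 − 0 = 101. No deviation. ✓
High-cost: normal capacity gives 101 − 0 = 101; excess capacity gives 128 − 18 = 110. Would deviate. ✗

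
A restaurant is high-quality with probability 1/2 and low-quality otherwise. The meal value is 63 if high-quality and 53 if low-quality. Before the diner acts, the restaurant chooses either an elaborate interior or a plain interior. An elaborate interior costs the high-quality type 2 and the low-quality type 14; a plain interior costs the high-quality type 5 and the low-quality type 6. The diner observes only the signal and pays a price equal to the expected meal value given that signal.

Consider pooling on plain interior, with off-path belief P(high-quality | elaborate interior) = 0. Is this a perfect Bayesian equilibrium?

On the equilibrium path (plain interior) the diner holds the prior 1/2 and pays 1/2·63 + 1/2·53 = 58. Off-path (elaborate interior) belief 0 gives 0·63 + 1·53 = 53.
High-quality: plain interior gives 58 − 5 = 53; elaborate interior gives 53 − 2 = 51. Stays. ✓
Low-quality: plain interior gives 58 − 6 = 52; elaborate interior gives 53 − 14 = 39. Stays. ✓
Beliefs are Bayes-consistent on-path and both types best-respond.

Yes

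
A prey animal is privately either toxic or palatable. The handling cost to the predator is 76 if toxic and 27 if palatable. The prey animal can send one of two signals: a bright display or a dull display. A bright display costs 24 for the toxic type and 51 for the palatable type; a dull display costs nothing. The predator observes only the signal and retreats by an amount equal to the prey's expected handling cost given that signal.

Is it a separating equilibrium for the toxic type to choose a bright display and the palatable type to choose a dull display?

If types separate, bright display earns payment 76 and dull display earns 27.
Toxic: bright display gives 76 − 24 = 52; dull display gives 27 − 0 = 27. No deviation. ✓
Palatable: dull display gives 27 − 0 = 27; bright display gives 76 − 51 = 25. No deviation. ✓
Neither type gains from mimicking the other.

Yes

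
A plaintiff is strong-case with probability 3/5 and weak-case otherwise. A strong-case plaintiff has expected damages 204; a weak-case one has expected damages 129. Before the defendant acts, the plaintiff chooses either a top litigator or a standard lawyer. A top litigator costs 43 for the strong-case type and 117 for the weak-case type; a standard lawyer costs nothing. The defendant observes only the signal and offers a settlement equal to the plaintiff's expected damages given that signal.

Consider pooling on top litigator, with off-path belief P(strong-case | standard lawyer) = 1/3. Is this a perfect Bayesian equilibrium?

No

At the pooled signal (top litigator) the defendant holds the prior 3/5 and pays 3/5·204 + 2/5·129 = 174. Off-path (standard lawyer) belief 1/3 gives 1/3·204 + 2/3·129 = 154.
Strong-case: top litigator gives 174 − 43 = 131; standard lawyer gives 154 − 0 = 154. Deviates. ✗
Weak-case: top litigator gives 174 − 117 = 57; standard lawyer gives 154 − 0 = 154. Deviates. ✗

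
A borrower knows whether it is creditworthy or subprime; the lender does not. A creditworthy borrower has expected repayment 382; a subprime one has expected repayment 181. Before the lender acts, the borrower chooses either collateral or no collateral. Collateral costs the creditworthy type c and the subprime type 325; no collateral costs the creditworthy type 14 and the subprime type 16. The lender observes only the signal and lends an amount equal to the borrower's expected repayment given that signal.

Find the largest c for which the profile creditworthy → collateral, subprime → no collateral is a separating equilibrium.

215

Under separation: collateral → creditworthy (pays 382); no collateral → subprime (pays 181).
Subprime: 181 − 16 = 165 ≥ 382 − 325 = 57. Holds regardless of c. ✓
Creditworthy: 382 − c ≥ 181 − 14, so c ≤ 382 − 167 = 215.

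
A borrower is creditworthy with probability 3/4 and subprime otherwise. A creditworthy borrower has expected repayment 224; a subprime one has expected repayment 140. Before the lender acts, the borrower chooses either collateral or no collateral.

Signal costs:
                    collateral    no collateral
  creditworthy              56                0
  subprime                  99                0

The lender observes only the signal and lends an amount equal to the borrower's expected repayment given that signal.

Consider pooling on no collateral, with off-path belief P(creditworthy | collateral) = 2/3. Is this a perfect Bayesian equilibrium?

At the pooled signal (no collateral) the lender holds the prior 3/4 and pays 3/4·224 + 1/4·140 = 203. Off-path (collateral) belief 2/3 gives 2/3·224 + 1/3·140 = 196.
Creditworthy: no collateral gives 203 − 0 = 203; collateral gives 196 − 56 = 140. Stays. ✓
Subprime: no collateral gives 203 − 0 = 203; collateral gives 196 − 99 = 97. Stays. ✓

Yes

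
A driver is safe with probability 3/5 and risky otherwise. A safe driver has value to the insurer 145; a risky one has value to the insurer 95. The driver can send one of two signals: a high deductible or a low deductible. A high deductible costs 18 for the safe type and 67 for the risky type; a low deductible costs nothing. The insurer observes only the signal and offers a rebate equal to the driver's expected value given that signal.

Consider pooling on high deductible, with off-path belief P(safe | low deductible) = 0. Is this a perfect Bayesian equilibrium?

No

At the pooled signal (high deductible) the insurer holds the prior 3/5 and pays 3/5·145 + 2/5·95 = 125. Off-path (low deductible) belief 0 gives 0·145 + 1·95 = 95.
Safe: high deductible gives 125 − 18 = 107; low deductible gives 95 − 0 = 95. Stays. ✓
Risky: high deductible gives 125 − 67 = 58; low deductible gives 95 − 0 = 95. Deviates. ✗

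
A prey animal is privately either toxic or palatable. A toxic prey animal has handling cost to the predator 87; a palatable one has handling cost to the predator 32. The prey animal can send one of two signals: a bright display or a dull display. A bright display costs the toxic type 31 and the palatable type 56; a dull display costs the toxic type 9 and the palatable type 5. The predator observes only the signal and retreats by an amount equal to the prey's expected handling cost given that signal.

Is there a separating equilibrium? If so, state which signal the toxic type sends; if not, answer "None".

None

Try toxic → bright display, palatable → dull display:
  Under separation the predator infers type exactly: bright display → toxic (pays 87), dull display → palatable (pays 32).
  Toxic: bright display gives 87 − 31 = 56; dull display gives 32 − 9 = 23. No deviation. ✓
  Palatable: dull display gives 32 − 5 = 27; bright display gives 87 − 56 = 31. Would deviate. ✗
Try toxic → dull display, palatable → bright display:
  Under separation the predator infers type exactly: dull display → toxic (pays 87), bright display → palatable (pays 32).
  Toxic: dull display gives 87 − 9 = 78; bright display gives 32 − 31 = 1. No deviation. ✓
  Palatable: bright display gives 32 − 56 = -24; dull display gives 87 − 5 = 82. Would deviate. ✗
Neither assignment is incentive-compatible.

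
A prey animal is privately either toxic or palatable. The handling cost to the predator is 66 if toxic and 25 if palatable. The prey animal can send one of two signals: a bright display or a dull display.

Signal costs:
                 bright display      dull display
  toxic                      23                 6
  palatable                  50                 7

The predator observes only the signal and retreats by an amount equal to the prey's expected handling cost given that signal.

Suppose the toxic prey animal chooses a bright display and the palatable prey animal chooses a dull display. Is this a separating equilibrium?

Under separation the predator infers type exactly: bright display → toxic (pays 66), dull display → palatable (pays 25).
Toxic: bright display gives 66 − 23 = 43; dull display gives 25 − 6 = 19. No deviation. ✓
Palatable: dull display gives 25 − 7 = 18; bright display gives 66 − 50 = 16. No deviation. ✓
Both incentive constraints hold.

Yes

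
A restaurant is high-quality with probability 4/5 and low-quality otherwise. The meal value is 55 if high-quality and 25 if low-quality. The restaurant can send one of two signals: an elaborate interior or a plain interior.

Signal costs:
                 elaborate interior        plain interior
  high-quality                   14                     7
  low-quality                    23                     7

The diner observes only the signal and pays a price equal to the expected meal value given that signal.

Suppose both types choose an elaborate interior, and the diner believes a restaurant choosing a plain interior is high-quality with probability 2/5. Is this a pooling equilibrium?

At the pooled signal (elaborate interior) the diner holds the prior 4/5 and pays 4/5·55 + 1/5·25 = 49. Off-path (plain interior) belief 2/5 gives 2/5·55 + 3/5·25 = 37.
High-quality: elaborate interior gives 49 − 14 = 35; plain interior gives 37 − 7 = 30. Stays. ✓
Low-quality: elaborate interior gives 49 − 23 = 26; plain interior gives 37 − 7 = 30. Deviates. ✗

No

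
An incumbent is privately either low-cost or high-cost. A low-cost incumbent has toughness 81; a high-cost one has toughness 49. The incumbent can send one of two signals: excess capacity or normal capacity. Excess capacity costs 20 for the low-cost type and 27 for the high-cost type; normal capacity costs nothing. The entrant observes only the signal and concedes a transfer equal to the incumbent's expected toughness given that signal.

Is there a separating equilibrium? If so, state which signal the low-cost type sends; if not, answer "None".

None

Try low-cost → excess capacity, high-cost → normal capacity:
  Under separation the entrant infers type exactly: excess capacity → low-cost (pays 81), normal capacity → high-cost (pays 49).
  Low-cost: excess capacity gives 81 − 20 = 61; normal capacity gives 49 − 0 = 49. No deviation. ✓
  High-cost: normal capacity gives 49 − 0 = 49; excess capacity gives 81 − 27 = 54. Would deviate. ✗
Try low-cost → normal capacity, high-cost → excess capacity:
  Under separation the entrant infers type exactly: normal capacity → low-cost (pays 81), excess capacity → high-cost (pays 49).
  Low-cost: normal capacity gives 81 − 0 = 81; excess capacity gives 49 − 20 = 29. No deviation. ✓
  High-cost: excess capacity gives 49 − 27 = 22; normal capacity gives 81 − 0 = 81. Would deviate. ✗
Neither assignment is incentive-compatible.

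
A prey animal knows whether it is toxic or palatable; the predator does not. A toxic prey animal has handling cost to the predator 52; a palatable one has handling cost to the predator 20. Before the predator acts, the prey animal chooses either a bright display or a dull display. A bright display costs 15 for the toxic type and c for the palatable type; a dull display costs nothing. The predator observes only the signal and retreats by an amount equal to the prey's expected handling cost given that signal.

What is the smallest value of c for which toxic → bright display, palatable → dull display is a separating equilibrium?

32

Under separation: bright display → toxic (pays 52); dull display → palatable (pays 20).
Toxic: 52 − 15 = 37 ≥ 20 − 0 = 20. Holds regardless of c. ✓
Palatable: 20 − 0 ≥ 52 − c, so c ≥ 52 − 20 = 32.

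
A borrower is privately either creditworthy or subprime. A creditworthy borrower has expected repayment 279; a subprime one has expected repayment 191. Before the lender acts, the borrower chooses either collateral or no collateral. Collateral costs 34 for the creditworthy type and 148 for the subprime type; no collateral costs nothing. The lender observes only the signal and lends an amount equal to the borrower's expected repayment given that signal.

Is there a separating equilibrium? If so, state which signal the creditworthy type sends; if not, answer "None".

collateral

Try creditworthy → collateral, subprime → no collateral:
  If types separate, collateral earns payment 279 and no collateral earns 191.
  Creditworthy: collateral gives 279 − 34 = 245; no collateral gives 191 − 0 = 191. No deviation. ✓
  Subprime: no collateral gives 191 − 0 = 191; collateral gives 279 − 148 = 131. No deviation. ✓
Both hold — the creditworthy type sends collateral.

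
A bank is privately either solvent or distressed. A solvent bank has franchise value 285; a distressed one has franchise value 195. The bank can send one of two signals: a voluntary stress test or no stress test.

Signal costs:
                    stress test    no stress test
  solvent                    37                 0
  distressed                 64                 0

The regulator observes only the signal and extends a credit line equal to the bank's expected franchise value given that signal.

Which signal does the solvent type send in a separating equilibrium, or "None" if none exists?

Try solvent → stress test, distressed → no stress test:
  If types separate, stress test earns payment 285 and no stress test earns 195.
  Solvent: stress test gives 285 − 37 = 248; no stress test gives 195 − 0 = 195. No deviation. ✓
  Distressed: no stress test gives 195 − 0 = 195; stress test gives 285 − 64 = 221. Would deviate. ✗
Try solvent → no stress test, distressed → stress test:
  If types separate, no stress test earns payment 285 and stress test earns 195.
  Solvent: no stress test gives 285 − 0 = 285; stress test gives 195 − 37 = 158. No deviation. ✓
  Distressed: stress test gives 195 − 64 = 131; no stress test gives 285 − 0 = 285. Would deviate. ✗
Neither assignment is incentive-compatible.

None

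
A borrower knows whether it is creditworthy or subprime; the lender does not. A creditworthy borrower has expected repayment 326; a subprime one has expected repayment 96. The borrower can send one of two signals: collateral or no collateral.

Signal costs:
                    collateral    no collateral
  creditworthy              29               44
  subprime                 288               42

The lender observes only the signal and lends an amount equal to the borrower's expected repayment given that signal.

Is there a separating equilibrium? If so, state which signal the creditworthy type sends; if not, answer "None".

collateral

Try creditworthy → collateral, subprime → no collateral:
  Under separation the lender infers type exactly: collateral → creditworthy (pays 326), no collateral → subprime (pays 96).
  Creditworthy: collateral gives 326 − 29 = 297; no collateral gives 96 − 44 = 52. No deviation. ✓
  Subprime: no collateral gives 96 − 42 = 54; collateral gives 326 − 288 = 38. No deviation. ✓
Both hold — the creditworthy type sends collateral.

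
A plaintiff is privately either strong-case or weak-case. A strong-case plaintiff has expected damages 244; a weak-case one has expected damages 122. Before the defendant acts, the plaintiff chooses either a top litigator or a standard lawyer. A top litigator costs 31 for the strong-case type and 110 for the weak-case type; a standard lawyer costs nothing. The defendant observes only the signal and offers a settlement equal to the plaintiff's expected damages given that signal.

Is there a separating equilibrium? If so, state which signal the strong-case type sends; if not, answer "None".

Try strong-case → top litigator, weak-case → standard lawyer:
  If types separate, top litigator earns payment 244 and standard lawyer earns 122.
  Strong-case: top litigator gives 244 − 31 = 213; standard lawyer gives 122 − 0 = 122. No deviation. ✓
  Weak-case: standard lawyer gives 122 − 0 = 122; top litigator gives 244 − 110 = 134. Would deviate. ✗
Try strong-case → standard lawyer, weak-case → top litigator:
  If types separate, standard lawyer earns payment 244 and top litigator earns 122.
  Strong-case: standard lawyer gives 244 − 0 = 244; top litigator gives 122 − 31 = 91. No deviation. ✓
  Weak-case: top litigator gives 122 − 110 = 12; standard lawyer gives 244 − 0 = 244. Would deviate. ✗
Neither assignment is incentive-compatible.

None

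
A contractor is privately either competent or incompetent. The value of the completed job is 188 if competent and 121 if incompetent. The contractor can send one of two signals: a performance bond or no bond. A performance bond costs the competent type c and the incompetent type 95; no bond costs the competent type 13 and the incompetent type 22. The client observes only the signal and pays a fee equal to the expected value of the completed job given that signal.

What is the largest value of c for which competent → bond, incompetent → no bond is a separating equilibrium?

80

Under separation: bond → competent (pays 188); no bond → incompetent (pays 121).
Incompetent: 121 − 22 = 99 ≥ 188 − 95 = 93. Holds regardless of c. ✓
Competent: 188 − c ≥ 121 − 13, so c ≤ 188 − 108 = 80.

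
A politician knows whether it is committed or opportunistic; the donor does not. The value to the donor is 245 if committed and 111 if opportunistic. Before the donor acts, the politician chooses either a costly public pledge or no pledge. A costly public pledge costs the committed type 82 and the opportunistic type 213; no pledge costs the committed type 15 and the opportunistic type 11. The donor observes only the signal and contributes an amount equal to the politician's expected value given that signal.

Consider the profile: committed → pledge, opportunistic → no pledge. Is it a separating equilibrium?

Yes

If types separate, pledge earns payment 245 and no pledge earns 111.
Committed: pledge gives 245 − 82 = 163; no pledge gives 111 − 15 = 96. No deviation. ✓
Opportunistic: no pledge gives 111 − 11 = 100; pledge gives 245 − 213 = 32. No deviation. ✓
Both incentive constraints hold.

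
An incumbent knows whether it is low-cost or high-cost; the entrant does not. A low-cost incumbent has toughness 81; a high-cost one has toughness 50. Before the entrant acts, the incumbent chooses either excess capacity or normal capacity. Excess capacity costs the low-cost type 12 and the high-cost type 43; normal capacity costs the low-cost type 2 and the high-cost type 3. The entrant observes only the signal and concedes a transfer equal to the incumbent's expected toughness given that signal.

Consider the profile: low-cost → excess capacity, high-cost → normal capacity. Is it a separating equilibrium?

If types separate, excess capacity earns payment 81 and normal capacity earns 50.
Low-cost: excess capacity gives 81 − 12 = 69; normal capacity gives 50 − 2 = 48. No deviation. ✓
High-cost: normal capacity gives 50 − 3 = 47; excess capacity gives 81 − 43 = 38. No deviation. ✓
Neither type gains from mimicking the other.

Yes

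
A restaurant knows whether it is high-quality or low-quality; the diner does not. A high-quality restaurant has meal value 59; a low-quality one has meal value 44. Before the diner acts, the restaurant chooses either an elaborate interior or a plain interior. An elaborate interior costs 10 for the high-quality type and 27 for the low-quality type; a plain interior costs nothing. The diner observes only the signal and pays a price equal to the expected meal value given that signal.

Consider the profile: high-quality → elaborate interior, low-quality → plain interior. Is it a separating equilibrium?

Yes

If types separate, elaborate interior earns payment 59 and plain interior earns 44.
High-quality: elaborate interior gives 59 − 10 = 49; plain interior gives 44 − 0 = 44. No deviation. ✓
Low-quality: plain interior gives 44 − 0 = 44; elaborate interior gives 59 − 27 = 32. No deviation. ✓
Both incentive constraints hold.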